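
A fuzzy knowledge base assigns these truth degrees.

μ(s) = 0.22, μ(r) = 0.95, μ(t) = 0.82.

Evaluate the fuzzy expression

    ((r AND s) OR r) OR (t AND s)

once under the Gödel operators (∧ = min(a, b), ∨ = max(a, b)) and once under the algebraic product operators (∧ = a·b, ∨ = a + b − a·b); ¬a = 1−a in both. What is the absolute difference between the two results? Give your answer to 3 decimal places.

Under Gödel:
  r AND s = min(a, b) on (0.95, 0.22) = 0.22
  (r AND s) OR r = max(a, b) on (0.22, 0.95) = 0.95
  t AND s = min(a, b) on (0.82, 0.22) = 0.22
  ((r AND s) OR r) OR (t AND s) = max(a, b) on (0.95, 0.22) = 0.95
  → value = 0.9500
Under algebraic product:
  r AND s = a·b on (0.9500, 0.2200) = 0.2090
  (r AND s) OR r = a + b − a·b on (0.2090, 0.9500) = 0.9605
  t AND s = a·b on (0.8200, 0.2200) = 0.1804
  ((r AND s) OR r) OR (t AND s) = a + b − a·b on (0.9605, 0.1804) = 0.9676
  → value = 0.9676
|0.9500 − 0.9676| = 0.018

0.018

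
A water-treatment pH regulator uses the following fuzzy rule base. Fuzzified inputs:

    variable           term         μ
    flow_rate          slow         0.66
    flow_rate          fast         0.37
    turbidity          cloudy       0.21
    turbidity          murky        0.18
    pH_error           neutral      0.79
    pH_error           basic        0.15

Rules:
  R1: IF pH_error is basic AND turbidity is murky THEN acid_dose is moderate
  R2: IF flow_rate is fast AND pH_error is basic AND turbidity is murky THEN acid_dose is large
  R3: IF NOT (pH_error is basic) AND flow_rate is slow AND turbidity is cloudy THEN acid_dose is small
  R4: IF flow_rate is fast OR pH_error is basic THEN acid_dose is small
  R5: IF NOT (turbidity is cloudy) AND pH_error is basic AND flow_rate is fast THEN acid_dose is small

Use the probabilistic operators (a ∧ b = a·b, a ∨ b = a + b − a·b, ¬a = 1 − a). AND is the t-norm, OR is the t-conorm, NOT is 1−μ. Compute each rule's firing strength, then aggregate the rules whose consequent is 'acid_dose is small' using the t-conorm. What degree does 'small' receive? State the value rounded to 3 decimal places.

R1: basic=0.15, murky=0.18; AND[a·b] → w = 0.0270
R2: fast=0.37, basic=0.15, murky=0.18; AND[a·b] → w = 0.0100
R3: ¬basic=1−0.15=0.85, slow=0.66, cloudy=0.21; AND[a·b] → w = 0.1178
R4: fast=0.37, basic=0.15; OR[a + b − a·b] → w = 0.4645
R5: ¬cloudy=1−0.21=0.79, basic=0.15, fast=0.37; AND[a·b] → w = 0.0438
Rules with consequent 'small': {R3, R4, R5} → strengths 0.1178, 0.4645, 0.0438
Aggregate via t-conorm [a + b − a·b]: 0.5483

0.548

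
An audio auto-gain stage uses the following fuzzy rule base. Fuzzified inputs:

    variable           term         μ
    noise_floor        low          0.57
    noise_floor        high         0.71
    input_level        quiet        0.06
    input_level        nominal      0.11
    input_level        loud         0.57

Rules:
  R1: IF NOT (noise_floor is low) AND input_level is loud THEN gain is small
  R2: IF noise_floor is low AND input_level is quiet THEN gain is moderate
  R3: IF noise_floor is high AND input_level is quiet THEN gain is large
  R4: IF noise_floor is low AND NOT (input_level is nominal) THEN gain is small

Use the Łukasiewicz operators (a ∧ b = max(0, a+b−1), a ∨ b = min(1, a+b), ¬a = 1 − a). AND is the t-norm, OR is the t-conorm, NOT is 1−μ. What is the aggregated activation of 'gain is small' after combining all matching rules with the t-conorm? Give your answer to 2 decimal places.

R1: ¬low=1−0.57=0.43, loud=0.57; AND[max(0, a+b−1)] → w = 0.00
R2: low=0.57, quiet=0.06; AND[max(0, a+b−1)] → w = 0.00
R3: high=0.71, quiet=0.06; AND[max(0, a+b−1)] → w = 0.00
R4: low=0.57, ¬nominal=1−0.11=0.89; AND[max(0, a+b−1)] → w = 0.46
Rules with consequent 'small': {R1, R4} → strengths 0.00, 0.46
Aggregate via t-conorm [min(1, a+b)]: 0.46

0.46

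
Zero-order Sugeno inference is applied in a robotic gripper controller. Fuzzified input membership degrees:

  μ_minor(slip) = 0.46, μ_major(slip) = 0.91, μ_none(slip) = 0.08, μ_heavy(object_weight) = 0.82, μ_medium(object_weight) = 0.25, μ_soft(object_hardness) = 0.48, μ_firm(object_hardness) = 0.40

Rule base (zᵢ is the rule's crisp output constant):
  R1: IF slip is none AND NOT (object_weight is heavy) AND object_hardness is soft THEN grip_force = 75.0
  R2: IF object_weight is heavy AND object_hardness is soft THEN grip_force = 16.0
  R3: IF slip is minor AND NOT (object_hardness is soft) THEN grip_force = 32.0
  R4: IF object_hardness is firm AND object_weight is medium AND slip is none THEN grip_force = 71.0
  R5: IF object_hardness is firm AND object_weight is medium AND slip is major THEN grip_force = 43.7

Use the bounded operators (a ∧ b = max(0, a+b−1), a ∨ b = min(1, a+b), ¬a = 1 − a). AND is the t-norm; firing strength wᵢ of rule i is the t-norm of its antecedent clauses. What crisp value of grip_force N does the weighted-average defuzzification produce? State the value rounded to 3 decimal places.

16.000

R1 (z=75.0): none=0.08, ¬heavy=1−0.82=0.18, soft=0.48; AND[max(0, a+b−1)] → w = 0.00
R2 (z=16.0): heavy=0.82, soft=0.48; AND[max(0, a+b−1)] → w = 0.30
R3 (z=32.0): minor=0.46, ¬soft=1−0.48=0.52; AND[max(0, a+b−1)] → w = 0.00
R4 (z=71.0): firm=0.40, medium=0.25, none=0.08; AND[max(0, a+b−1)] → w = 0.00
R5 (z=43.7): firm=0.40, medium=0.25, major=0.91; AND[max(0, a+b−1)] → w = 0.00
Weighted average = (0.00·75.0 + 0.30·16.0 + 0.00·32.0 + 0.00·71.0 + 0.00·43.7) / (0.00 + 0.30 + 0.00 + 0.00 + 0.00)
  = 4.8000 / 0.3000 = 16.000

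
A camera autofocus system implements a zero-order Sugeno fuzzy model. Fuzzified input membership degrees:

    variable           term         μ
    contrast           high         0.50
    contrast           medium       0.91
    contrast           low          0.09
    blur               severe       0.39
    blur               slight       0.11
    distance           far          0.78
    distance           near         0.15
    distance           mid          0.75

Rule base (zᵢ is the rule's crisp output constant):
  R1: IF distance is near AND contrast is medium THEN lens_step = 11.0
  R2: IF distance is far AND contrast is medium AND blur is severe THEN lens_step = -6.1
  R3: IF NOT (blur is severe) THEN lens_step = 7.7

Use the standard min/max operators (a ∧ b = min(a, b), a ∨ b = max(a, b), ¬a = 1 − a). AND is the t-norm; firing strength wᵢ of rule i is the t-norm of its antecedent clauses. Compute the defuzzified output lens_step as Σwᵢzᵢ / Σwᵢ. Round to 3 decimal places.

3.450

R1 (z=11.0): near=0.15, medium=0.91; AND[min(a, b)] → w = 0.15
R2 (z=-6.1): far=0.78, medium=0.91, severe=0.39; AND[min(a, b)] → w = 0.39
R3 (z=7.7): ¬severe=1−0.39=0.61 → w = 0.61
Weighted average = (0.15·11.0 + 0.39·-6.1 + 0.61·7.7) / (0.15 + 0.39 + 0.61)
  = 3.9680 / 1.1500 = 3.450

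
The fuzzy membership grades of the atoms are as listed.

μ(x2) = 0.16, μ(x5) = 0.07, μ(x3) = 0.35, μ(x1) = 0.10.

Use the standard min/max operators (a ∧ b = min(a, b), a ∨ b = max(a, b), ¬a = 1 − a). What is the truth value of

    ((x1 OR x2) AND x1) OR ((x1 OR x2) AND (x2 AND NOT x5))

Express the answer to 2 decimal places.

0.16

x1 OR x2 = max(a, b) on (0.10, 0.16) = 0.16
(x1 OR x2) AND x1 = min(a, b) on (0.16, 0.10) = 0.10
x1 OR x2 = max(a, b) on (0.10, 0.16) = 0.16
NOT x5 = 1 − 0.07 = 0.93
x2 AND NOT x5 = min(a, b) on (0.16, 0.93) = 0.16
(x1 OR x2) AND (x2 AND NOT x5) = min(a, b) on (0.16, 0.16) = 0.16
((x1 OR x2) AND x1) OR ((x1 OR x2) AND (x2 AND NOT x5)) = max(a, b) on (0.10, 0.16) = 0.16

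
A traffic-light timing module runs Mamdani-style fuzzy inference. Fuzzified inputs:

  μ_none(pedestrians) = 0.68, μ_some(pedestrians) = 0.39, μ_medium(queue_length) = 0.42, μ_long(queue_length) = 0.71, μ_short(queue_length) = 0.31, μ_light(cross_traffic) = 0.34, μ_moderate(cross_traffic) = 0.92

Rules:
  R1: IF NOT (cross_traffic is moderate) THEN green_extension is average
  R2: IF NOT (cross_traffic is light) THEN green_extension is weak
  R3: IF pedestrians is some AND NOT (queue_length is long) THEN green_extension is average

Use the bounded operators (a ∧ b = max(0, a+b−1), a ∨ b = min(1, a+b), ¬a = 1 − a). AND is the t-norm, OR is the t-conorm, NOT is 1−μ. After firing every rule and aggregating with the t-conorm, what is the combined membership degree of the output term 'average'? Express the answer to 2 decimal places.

0.08

R1: ¬moderate=1−0.92=0.08 → w = 0.08
R2: ¬light=1−0.34=0.66 → w = 0.66
R3: some=0.39, ¬long=1−0.71=0.29; AND[max(0, a+b−1)] → w = 0.00
Rules with consequent 'average': {R1, R3} → strengths 0.08, 0.00
Aggregate via t-conorm [min(1, a+b)]: 0.08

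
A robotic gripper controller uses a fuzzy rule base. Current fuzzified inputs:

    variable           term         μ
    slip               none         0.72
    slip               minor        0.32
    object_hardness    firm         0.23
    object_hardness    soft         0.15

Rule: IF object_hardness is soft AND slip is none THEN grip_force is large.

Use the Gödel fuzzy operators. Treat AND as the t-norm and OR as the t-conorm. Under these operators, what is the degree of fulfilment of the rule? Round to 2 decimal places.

0.15

firing strength: soft=0.15, none=0.72; AND[min(a, b)] → w = 0.15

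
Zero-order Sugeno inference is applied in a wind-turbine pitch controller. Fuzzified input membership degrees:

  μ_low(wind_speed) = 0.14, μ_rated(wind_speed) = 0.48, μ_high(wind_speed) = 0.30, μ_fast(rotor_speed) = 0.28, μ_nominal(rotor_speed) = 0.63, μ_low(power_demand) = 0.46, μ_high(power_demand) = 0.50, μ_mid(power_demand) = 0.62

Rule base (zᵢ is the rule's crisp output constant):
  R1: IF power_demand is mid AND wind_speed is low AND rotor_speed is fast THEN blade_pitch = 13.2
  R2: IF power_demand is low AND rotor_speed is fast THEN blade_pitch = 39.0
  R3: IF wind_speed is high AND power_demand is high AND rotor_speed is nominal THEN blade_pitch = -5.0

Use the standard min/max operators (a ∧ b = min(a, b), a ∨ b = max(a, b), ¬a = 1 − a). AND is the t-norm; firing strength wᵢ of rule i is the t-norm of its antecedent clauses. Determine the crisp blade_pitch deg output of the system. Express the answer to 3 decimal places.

R1 (z=13.2): mid=0.62, low=0.14, fast=0.28; AND[min(a, b)] → w = 0.14
R2 (z=39.0): low=0.46, fast=0.28; AND[min(a, b)] → w = 0.28
R3 (z=-5.0): high=0.30, high=0.50, nominal=0.63; AND[min(a, b)] → w = 0.30
Weighted average = (0.14·13.2 + 0.28·39.0 + 0.30·-5.0) / (0.14 + 0.28 + 0.30)
  = 11.2680 / 0.7200 = 15.650

15.650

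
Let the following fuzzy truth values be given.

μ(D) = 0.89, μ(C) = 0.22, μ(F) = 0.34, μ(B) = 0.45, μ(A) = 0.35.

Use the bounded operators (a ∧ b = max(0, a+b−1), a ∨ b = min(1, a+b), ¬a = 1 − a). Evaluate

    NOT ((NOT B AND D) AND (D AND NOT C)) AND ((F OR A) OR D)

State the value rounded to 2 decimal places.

NOT B = 1 − 0.45 = 0.55
NOT B AND D = max(0, a+b−1) on (0.55, 0.89) = 0.44
NOT C = 1 − 0.22 = 0.78
D AND NOT C = max(0, a+b−1) on (0.89, 0.78) = 0.67
(NOT B AND D) AND (D AND NOT C) = max(0, a+b−1) on (0.44, 0.67) = 0.11
NOT ((NOT B AND D) AND (D AND NOT C)) = 1 − 0.11 = 0.89
F OR A = min(1, a+b) on (0.34, 0.35) = 0.69
(F OR A) OR D = min(1, a+b) on (0.69, 0.89) = 1.00
NOT ((NOT B AND D) AND (D AND NOT C)) AND ((F OR A) OR D) = max(0, a+b−1) on (0.89, 1.00) = 0.89

0.89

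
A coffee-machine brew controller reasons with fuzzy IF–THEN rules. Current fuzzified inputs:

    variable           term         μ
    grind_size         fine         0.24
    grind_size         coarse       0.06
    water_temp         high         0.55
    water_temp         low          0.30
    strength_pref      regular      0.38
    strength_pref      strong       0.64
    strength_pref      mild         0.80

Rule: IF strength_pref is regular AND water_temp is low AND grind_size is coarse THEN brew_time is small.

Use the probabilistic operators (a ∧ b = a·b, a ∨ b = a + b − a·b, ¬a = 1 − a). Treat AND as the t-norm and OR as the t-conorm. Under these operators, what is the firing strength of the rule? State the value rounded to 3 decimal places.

firing strength: regular=0.38, low=0.30, coarse=0.06; AND[a·b] → w = 0.0068

0.007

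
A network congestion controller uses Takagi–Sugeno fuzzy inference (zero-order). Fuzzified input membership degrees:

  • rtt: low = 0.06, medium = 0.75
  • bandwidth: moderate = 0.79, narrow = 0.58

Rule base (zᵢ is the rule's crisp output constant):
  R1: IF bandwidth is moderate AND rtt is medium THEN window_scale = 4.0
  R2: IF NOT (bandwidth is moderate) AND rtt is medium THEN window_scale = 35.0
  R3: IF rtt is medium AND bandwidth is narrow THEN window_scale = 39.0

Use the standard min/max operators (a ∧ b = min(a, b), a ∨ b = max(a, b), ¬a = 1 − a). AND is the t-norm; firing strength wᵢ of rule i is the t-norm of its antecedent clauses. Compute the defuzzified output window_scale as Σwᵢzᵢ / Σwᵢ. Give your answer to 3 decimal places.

21.409

R1 (z=4.0): moderate=0.79, medium=0.75; AND[min(a, b)] → w = 0.75
R2 (z=35.0): ¬moderate=1−0.79=0.21, medium=0.75; AND[min(a, b)] → w = 0.21
R3 (z=39.0): medium=0.75, narrow=0.58; AND[min(a, b)] → w = 0.58
Weighted average = (0.75·4.0 + 0.21·35.0 + 0.58·39.0) / (0.75 + 0.21 + 0.58)
  = 32.9700 / 1.5400 = 21.409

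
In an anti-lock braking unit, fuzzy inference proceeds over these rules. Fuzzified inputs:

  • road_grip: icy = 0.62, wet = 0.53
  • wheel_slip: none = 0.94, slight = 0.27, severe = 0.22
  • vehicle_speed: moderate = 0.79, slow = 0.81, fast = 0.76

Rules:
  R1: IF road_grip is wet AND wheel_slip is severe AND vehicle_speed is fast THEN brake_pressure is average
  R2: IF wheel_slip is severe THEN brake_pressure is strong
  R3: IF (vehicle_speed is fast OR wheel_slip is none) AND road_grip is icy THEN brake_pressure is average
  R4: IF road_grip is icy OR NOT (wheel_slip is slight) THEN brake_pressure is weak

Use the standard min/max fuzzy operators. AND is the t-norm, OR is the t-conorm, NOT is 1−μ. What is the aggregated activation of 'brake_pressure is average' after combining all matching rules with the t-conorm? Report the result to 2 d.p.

R1: wet=0.53, severe=0.22, fast=0.76; AND[min(a, b)] → w = 0.22
R2: severe=0.22 → w = 0.22
R3: (fast=0.76 OR none=0.94) = 0.94; AND[min(a, b)] with icy=0.62 → w = 0.62
R4: icy=0.62, ¬slight=1−0.27=0.73; OR[max(a, b)] → w = 0.73
Rules with consequent 'average': {R1, R3} → strengths 0.22, 0.62
Aggregate via t-conorm [max(a, b)]: 0.62

0.62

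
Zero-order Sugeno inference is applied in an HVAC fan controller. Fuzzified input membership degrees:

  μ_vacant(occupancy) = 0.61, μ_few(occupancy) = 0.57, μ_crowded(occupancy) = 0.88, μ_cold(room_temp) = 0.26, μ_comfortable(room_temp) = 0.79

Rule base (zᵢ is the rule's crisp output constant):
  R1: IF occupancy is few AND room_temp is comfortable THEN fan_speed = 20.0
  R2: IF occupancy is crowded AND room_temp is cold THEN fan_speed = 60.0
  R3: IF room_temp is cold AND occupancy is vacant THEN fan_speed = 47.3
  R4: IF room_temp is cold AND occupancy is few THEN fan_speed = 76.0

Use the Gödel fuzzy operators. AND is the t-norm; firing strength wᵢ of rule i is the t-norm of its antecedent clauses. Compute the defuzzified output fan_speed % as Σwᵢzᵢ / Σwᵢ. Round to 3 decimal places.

43.747

R1 (z=20.0): few=0.57, comfortable=0.79; AND[min(a, b)] → w = 0.57
R2 (z=60.0): crowded=0.88, cold=0.26; AND[min(a, b)] → w = 0.26
R3 (z=47.3): cold=0.26, vacant=0.61; AND[min(a, b)] → w = 0.26
R4 (z=76.0): cold=0.26, few=0.57; AND[min(a, b)] → w = 0.26
Weighted average = (0.57·20.0 + 0.26·60.0 + 0.26·47.3 + 0.26·76.0) / (0.57 + 0.26 + 0.26 + 0.26)
  = 59.0580 / 1.3500 = 43.747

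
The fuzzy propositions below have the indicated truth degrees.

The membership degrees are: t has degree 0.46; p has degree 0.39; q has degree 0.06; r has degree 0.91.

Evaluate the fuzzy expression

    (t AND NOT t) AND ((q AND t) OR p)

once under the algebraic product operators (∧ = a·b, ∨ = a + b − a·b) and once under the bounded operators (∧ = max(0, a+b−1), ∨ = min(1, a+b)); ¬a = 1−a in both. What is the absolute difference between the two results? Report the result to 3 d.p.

Under algebraic product:
  NOT t = 1 − 0.4600 = 0.5400
  t AND NOT t = a·b on (0.4600, 0.5400) = 0.2484
  q AND t = a·b on (0.0600, 0.4600) = 0.0276
  (q AND t) OR p = a + b − a·b on (0.0276, 0.3900) = 0.4068
  (t AND NOT t) AND ((q AND t) OR p) = a·b on (0.2484, 0.4068) = 0.1011
  → value = 0.1011
Under bounded:
  NOT t = 1 − 0.46 = 0.54
  t AND NOT t = max(0, a+b−1) on (0.46, 0.54) = 0.00
  q AND t = max(0, a+b−1) on (0.06, 0.46) = 0.00
  (q AND t) OR p = min(1, a+b) on (0.00, 0.39) = 0.39
  (t AND NOT t) AND ((q AND t) OR p) = max(0, a+b−1) on (0.00, 0.39) = 0.00
  → value = 0.0000
|0.1011 − 0.0000| = 0.101

0.101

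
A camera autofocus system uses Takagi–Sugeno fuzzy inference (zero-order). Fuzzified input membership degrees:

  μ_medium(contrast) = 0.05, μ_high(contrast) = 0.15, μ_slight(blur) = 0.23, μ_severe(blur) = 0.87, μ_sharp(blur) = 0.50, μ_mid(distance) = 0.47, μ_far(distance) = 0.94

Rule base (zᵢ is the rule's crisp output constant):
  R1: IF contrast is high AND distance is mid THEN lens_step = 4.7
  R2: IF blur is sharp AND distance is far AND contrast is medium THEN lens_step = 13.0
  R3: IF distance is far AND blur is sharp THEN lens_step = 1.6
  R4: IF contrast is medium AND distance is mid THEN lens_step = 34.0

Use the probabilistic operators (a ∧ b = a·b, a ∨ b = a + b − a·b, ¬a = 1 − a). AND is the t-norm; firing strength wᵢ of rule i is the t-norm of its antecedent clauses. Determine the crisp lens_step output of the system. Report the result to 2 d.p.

R1 (z=4.7): high=0.15, mid=0.47; AND[a·b] → w = 0.0705
R2 (z=13.0): sharp=0.50, far=0.94, medium=0.05; AND[a·b] → w = 0.0235
R3 (z=1.6): far=0.94, sharp=0.50; AND[a·b] → w = 0.4700
R4 (z=34.0): medium=0.05, mid=0.47; AND[a·b] → w = 0.0235
Weighted average = (0.0705·4.7 + 0.0235·13.0 + 0.4700·1.6 + 0.0235·34.0) / (0.0705 + 0.0235 + 0.4700 + 0.0235)
  = 2.1879 / 0.5875 = 3.72

3.72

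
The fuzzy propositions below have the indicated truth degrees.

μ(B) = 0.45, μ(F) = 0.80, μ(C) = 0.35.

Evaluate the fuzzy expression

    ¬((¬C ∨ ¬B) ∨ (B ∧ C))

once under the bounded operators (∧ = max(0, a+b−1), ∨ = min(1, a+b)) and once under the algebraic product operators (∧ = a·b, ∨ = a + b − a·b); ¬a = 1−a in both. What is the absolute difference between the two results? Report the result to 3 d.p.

Under bounded:
  ¬C = 1 − 0.35 = 0.65
  ¬B = 1 − 0.45 = 0.55
  ¬C ∨ ¬B = min(1, a+b) on (0.65, 0.55) = 1.00
  B ∧ C = max(0, a+b−1) on (0.45, 0.35) = 0.00
  (¬C ∨ ¬B) ∨ (B ∧ C) = min(1, a+b) on (1.00, 0.00) = 1.00
  ¬((¬C ∨ ¬B) ∨ (B ∧ C)) = 1 − 1.00 = 0.00
  → value = 0.0000
Under algebraic product:
  ¬C = 1 − 0.3500 = 0.6500
  ¬B = 1 − 0.4500 = 0.5500
  ¬C ∨ ¬B = a + b − a·b on (0.6500, 0.5500) = 0.8425
  B ∧ C = a·b on (0.4500, 0.3500) = 0.1575
  (¬C ∨ ¬B) ∨ (B ∧ C) = a + b − a·b on (0.8425, 0.1575) = 0.8673
  ¬((¬C ∨ ¬B) ∨ (B ∧ C)) = 1 − 0.8673 = 0.1327
  → value = 0.1327
|0.0000 − 0.1327| = 0.133

0.133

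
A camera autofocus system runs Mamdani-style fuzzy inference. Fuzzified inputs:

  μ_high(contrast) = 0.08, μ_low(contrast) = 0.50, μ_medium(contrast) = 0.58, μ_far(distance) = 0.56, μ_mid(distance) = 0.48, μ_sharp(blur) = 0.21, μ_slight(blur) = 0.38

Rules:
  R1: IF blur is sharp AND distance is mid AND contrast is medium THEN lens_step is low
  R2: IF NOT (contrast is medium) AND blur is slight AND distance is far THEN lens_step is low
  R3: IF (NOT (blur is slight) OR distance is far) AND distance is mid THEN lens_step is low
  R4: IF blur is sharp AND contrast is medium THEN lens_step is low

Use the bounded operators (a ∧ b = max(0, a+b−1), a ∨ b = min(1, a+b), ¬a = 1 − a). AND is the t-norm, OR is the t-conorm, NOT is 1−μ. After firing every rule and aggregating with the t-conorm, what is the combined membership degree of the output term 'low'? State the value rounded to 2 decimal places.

R1: sharp=0.21, mid=0.48, medium=0.58; AND[max(0, a+b−1)] → w = 0.00
R2: ¬medium=1−0.58=0.42, slight=0.38, far=0.56; AND[max(0, a+b−1)] → w = 0.00
R3: (¬slight=1−0.38=0.62 OR far=0.56) = 1.00; AND[max(0, a+b−1)] with mid=0.48 → w = 0.48
R4: sharp=0.21, medium=0.58; AND[max(0, a+b−1)] → w = 0.00
Rules with consequent 'low': {R1, R2, R3, R4} → strengths 0.00, 0.00, 0.48, 0.00
Aggregate via t-conorm [min(1, a+b)]: 0.48

0.48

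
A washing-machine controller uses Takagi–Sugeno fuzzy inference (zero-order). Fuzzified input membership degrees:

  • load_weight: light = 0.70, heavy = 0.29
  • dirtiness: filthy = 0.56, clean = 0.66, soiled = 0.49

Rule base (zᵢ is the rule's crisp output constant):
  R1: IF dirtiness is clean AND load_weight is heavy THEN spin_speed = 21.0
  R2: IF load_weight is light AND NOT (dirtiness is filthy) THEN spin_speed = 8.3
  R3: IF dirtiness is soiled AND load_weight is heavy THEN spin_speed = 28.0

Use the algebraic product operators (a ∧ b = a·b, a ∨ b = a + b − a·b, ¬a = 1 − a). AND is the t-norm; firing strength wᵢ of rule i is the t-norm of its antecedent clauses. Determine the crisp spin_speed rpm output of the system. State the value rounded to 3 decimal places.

16.453

R1 (z=21.0): clean=0.66, heavy=0.29; AND[a·b] → w = 0.1914
R2 (z=8.3): light=0.70, ¬filthy=1−0.56=0.44; AND[a·b] → w = 0.3080
R3 (z=28.0): soiled=0.49, heavy=0.29; AND[a·b] → w = 0.1421
Weighted average = (0.1914·21.0 + 0.3080·8.3 + 0.1421·28.0) / (0.1914 + 0.3080 + 0.1421)
  = 10.5546 / 0.6415 = 16.453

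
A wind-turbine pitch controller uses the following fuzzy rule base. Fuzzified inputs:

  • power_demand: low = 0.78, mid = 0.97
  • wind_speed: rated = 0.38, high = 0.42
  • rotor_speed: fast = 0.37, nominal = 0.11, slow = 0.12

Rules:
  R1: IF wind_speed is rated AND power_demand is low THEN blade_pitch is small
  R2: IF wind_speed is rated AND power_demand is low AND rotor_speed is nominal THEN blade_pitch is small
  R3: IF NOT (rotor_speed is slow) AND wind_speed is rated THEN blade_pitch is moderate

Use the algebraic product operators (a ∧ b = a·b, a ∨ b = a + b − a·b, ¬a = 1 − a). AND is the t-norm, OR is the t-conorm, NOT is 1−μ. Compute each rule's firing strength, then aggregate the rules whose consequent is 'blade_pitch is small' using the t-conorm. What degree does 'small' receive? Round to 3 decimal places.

0.319

R1: rated=0.38, low=0.78; AND[a·b] → w = 0.2964
R2: rated=0.38, low=0.78, nominal=0.11; AND[a·b] → w = 0.0326
R3: ¬slow=1−0.12=0.88, rated=0.38; AND[a·b] → w = 0.3344
Rules with consequent 'small': {R1, R2} → strengths 0.2964, 0.0326
Aggregate via t-conorm [a + b − a·b]: 0.3193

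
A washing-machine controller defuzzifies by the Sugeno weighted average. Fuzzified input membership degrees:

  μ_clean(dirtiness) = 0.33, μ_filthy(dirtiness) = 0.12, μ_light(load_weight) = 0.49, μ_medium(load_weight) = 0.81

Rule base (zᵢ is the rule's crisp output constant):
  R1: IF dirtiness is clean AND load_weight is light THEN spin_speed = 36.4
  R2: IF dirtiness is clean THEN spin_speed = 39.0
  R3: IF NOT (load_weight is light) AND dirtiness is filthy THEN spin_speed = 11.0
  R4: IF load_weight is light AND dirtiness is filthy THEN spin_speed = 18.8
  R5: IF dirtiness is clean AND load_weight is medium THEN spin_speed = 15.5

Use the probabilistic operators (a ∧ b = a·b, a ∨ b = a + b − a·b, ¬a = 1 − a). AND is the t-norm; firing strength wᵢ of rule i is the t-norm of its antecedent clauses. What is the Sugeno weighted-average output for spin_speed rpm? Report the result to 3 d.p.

28.075

R1 (z=36.4): clean=0.33, light=0.49; AND[a·b] → w = 0.1617
R2 (z=39.0): clean=0.33 → w = 0.3300
R3 (z=11.0): ¬light=1−0.49=0.51, filthy=0.12; AND[a·b] → w = 0.0612
R4 (z=18.8): light=0.49, filthy=0.12; AND[a·b] → w = 0.0588
R5 (z=15.5): clean=0.33, medium=0.81; AND[a·b] → w = 0.2673
Weighted average = (0.1617·36.4 + 0.3300·39.0 + 0.0612·11.0 + 0.0588·18.8 + 0.2673·15.5) / (0.1617 + 0.3300 + 0.0612 + 0.0588 + 0.2673)
  = 24.6777 / 0.8790 = 28.075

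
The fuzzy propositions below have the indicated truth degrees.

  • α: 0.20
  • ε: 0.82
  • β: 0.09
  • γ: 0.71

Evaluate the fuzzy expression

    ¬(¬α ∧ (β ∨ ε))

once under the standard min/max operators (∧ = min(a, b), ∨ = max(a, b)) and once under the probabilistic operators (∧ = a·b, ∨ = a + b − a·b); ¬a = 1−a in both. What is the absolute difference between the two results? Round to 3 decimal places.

Under standard min/max:
  ¬α = 1 − 0.20 = 0.80
  β ∨ ε = max(a, b) on (0.09, 0.82) = 0.82
  ¬α ∧ (β ∨ ε) = min(a, b) on (0.80, 0.82) = 0.80
  ¬(¬α ∧ (β ∨ ε)) = 1 − 0.80 = 0.20
  → value = 0.2000
Under probabilistic:
  ¬α = 1 − 0.2000 = 0.8000
  β ∨ ε = a + b − a·b on (0.0900, 0.8200) = 0.8362
  ¬α ∧ (β ∨ ε) = a·b on (0.8000, 0.8362) = 0.6690
  ¬(¬α ∧ (β ∨ ε)) = 1 − 0.6690 = 0.3310
  → value = 0.3310
|0.2000 − 0.3310| = 0.131

0.131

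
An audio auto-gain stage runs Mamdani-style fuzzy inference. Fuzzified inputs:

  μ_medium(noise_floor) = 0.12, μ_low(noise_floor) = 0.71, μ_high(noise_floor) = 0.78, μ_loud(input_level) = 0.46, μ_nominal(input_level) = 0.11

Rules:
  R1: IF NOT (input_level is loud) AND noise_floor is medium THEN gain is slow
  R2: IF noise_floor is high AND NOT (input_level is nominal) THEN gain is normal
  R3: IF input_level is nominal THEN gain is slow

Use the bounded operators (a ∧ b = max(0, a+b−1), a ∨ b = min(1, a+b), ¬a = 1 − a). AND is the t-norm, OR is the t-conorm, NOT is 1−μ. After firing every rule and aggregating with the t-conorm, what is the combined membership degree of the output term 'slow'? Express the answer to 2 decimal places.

R1: ¬loud=1−0.46=0.54, medium=0.12; AND[max(0, a+b−1)] → w = 0.00
R2: high=0.78, ¬nominal=1−0.11=0.89; AND[max(0, a+b−1)] → w = 0.67
R3: nominal=0.11 → w = 0.11
Rules with consequent 'slow': {R1, R3} → strengths 0.00, 0.11
Aggregate via t-conorm [min(1, a+b)]: 0.11

0.11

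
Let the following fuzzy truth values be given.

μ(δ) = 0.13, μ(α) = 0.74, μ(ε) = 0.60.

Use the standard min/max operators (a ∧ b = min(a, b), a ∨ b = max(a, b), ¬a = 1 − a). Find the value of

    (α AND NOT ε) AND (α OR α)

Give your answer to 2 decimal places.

0.40

NOT ε = 1 − 0.60 = 0.40
α AND NOT ε = min(a, b) on (0.74, 0.40) = 0.40
α OR α = max(a, b) on (0.74, 0.74) = 0.74
(α AND NOT ε) AND (α OR α) = min(a, b) on (0.40, 0.74) = 0.40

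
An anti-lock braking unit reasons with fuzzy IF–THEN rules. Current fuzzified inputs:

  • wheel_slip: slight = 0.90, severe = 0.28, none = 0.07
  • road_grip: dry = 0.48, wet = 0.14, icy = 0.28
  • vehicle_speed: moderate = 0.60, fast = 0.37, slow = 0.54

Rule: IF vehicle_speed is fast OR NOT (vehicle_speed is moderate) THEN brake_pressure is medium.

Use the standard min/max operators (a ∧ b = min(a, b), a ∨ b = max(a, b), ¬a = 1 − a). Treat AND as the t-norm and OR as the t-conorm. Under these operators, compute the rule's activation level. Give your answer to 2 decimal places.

0.40

firing strength: fast=0.37, ¬moderate=1−0.60=0.40; OR[max(a, b)] → w = 0.40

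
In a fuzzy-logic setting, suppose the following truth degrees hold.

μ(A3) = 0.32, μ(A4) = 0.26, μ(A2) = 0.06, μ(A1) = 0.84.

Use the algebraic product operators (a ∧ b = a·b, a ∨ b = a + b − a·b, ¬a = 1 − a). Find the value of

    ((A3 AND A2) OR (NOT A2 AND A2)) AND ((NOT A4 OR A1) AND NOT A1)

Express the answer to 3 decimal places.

A3 AND A2 = a·b on (0.3200, 0.0600) = 0.0192
NOT A2 = 1 − 0.0600 = 0.9400
NOT A2 AND A2 = a·b on (0.9400, 0.0600) = 0.0564
(A3 AND A2) OR (NOT A2 AND A2) = a + b − a·b on (0.0192, 0.0564) = 0.0745
NOT A4 = 1 − 0.2600 = 0.7400
NOT A4 OR A1 = a + b − a·b on (0.7400, 0.8400) = 0.9584
NOT A1 = 1 − 0.8400 = 0.1600
(NOT A4 OR A1) AND NOT A1 = a·b on (0.9584, 0.1600) = 0.1533
((A3 AND A2) OR (NOT A2 AND A2)) AND ((NOT A4 OR A1) AND NOT A1) = a·b on (0.0745, 0.1533) = 0.0114

0.011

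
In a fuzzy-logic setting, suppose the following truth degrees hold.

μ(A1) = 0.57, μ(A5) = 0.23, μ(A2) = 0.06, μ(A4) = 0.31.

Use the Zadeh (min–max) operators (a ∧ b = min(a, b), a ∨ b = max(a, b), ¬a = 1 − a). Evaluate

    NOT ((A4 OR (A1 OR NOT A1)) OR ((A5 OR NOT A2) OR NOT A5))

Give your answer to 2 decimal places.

0.06

NOT A1 = 1 − 0.57 = 0.43
A1 OR NOT A1 = max(a, b) on (0.57, 0.43) = 0.57
A4 OR (A1 OR NOT A1) = max(a, b) on (0.31, 0.57) = 0.57
NOT A2 = 1 − 0.06 = 0.94
A5 OR NOT A2 = max(a, b) on (0.23, 0.94) = 0.94
NOT A5 = 1 − 0.23 = 0.77
(A5 OR NOT A2) OR NOT A5 = max(a, b) on (0.94, 0.77) = 0.94
(A4 OR (A1 OR NOT A1)) OR ((A5 OR NOT A2) OR NOT A5) = max(a, b) on (0.57, 0.94) = 0.94
NOT ((A4 OR (A1 OR NOT A1)) OR ((A5 OR NOT A2) OR NOT A5)) = 1 − 0.94 = 0.06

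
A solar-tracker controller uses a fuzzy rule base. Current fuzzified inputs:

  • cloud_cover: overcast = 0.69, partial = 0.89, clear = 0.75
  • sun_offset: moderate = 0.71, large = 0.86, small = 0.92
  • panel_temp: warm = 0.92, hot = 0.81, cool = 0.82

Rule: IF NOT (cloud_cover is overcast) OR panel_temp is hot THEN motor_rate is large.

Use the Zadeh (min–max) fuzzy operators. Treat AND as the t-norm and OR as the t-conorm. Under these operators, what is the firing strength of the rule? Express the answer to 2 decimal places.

firing strength: ¬overcast=1−0.69=0.31, hot=0.81; OR[max(a, b)] → w = 0.81

0.81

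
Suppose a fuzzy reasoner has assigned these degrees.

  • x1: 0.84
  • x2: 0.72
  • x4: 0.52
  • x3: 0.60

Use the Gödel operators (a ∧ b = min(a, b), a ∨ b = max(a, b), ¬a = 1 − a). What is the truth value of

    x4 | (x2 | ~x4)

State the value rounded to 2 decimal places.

0.72

~x4 = 1 − 0.52 = 0.48
x2 | ~x4 = max(a, b) on (0.72, 0.48) = 0.72
x4 | (x2 | ~x4) = max(a, b) on (0.52, 0.72) = 0.72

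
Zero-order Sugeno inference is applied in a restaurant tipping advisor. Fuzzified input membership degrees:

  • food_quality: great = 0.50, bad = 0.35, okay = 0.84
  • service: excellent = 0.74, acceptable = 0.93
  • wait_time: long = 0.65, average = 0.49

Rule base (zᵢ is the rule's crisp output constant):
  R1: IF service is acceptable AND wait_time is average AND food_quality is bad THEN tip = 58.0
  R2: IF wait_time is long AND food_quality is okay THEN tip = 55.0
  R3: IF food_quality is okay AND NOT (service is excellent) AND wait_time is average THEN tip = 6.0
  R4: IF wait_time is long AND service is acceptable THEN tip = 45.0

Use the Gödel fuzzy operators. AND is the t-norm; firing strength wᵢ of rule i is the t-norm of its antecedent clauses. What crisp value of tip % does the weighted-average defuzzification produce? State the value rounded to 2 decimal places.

45.48

R1 (z=58.0): acceptable=0.93, average=0.49, bad=0.35; AND[min(a, b)] → w = 0.35
R2 (z=55.0): long=0.65, okay=0.84; AND[min(a, b)] → w = 0.65
R3 (z=6.0): okay=0.84, ¬excellent=1−0.74=0.26, average=0.49; AND[min(a, b)] → w = 0.26
R4 (z=45.0): long=0.65, acceptable=0.93; AND[min(a, b)] → w = 0.65
Weighted average = (0.35·58.0 + 0.65·55.0 + 0.26·6.0 + 0.65·45.0) / (0.35 + 0.65 + 0.26 + 0.65)
  = 86.8600 / 1.9100 = 45.48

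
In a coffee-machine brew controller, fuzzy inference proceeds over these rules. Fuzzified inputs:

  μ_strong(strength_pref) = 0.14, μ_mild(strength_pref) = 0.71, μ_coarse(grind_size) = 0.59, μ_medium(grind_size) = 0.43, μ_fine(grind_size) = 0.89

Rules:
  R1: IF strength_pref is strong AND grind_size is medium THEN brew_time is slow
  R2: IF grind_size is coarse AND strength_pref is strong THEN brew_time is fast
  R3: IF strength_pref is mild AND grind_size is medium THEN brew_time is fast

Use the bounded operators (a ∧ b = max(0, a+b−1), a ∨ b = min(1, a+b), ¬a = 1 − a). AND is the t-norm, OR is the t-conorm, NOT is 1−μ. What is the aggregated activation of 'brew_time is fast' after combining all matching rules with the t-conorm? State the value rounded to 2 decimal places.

0.14

R1: strong=0.14, medium=0.43; AND[max(0, a+b−1)] → w = 0.00
R2: coarse=0.59, strong=0.14; AND[max(0, a+b−1)] → w = 0.00
R3: mild=0.71, medium=0.43; AND[max(0, a+b−1)] → w = 0.14
Rules with consequent 'fast': {R2, R3} → strengths 0.00, 0.14
Aggregate via t-conorm [min(1, a+b)]: 0.14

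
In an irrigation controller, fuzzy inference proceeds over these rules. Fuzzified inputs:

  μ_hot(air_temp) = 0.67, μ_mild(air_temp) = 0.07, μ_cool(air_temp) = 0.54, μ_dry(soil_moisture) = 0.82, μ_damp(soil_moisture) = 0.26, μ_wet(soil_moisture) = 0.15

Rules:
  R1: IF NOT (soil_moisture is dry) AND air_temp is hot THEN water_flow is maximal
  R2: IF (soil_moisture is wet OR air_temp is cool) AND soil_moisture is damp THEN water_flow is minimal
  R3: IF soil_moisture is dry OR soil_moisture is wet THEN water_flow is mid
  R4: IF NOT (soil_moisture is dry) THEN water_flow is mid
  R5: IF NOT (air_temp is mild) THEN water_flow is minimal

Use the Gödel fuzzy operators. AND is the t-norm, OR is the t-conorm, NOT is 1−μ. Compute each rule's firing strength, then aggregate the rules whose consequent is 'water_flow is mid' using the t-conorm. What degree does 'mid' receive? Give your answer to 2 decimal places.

0.82

R1: ¬dry=1−0.82=0.18, hot=0.67; AND[min(a, b)] → w = 0.18
R2: (wet=0.15 OR cool=0.54) = 0.54; AND[min(a, b)] with damp=0.26 → w = 0.26
R3: dry=0.82, wet=0.15; OR[max(a, b)] → w = 0.82
R4: ¬dry=1−0.82=0.18 → w = 0.18
R5: ¬mild=1−0.07=0.93 → w = 0.93
Rules with consequent 'mid': {R3, R4} → strengths 0.82, 0.18
Aggregate via t-conorm [max(a, b)]: 0.82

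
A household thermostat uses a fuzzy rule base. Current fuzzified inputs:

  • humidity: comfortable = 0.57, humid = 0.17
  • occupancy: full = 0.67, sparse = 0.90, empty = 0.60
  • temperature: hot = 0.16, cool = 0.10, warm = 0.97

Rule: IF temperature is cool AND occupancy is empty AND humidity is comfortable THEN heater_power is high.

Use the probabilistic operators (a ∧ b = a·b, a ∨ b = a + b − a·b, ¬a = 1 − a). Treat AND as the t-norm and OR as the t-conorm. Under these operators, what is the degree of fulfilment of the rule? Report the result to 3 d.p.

firing strength: cool=0.10, empty=0.60, comfortable=0.57; AND[a·b] → w = 0.0342

0.034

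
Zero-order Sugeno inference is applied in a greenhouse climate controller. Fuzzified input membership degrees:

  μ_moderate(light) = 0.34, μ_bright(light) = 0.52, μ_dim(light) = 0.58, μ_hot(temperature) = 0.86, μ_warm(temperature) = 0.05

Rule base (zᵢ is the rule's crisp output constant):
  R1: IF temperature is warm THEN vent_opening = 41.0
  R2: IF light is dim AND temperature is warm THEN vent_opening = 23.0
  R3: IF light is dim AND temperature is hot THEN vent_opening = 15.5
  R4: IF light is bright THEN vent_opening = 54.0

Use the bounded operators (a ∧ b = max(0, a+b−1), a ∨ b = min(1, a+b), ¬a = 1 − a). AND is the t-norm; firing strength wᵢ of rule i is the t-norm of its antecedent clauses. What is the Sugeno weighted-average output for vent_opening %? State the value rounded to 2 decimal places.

36.58

R1 (z=41.0): warm=0.05 → w = 0.05
R2 (z=23.0): dim=0.58, warm=0.05; AND[max(0, a+b−1)] → w = 0.00
R3 (z=15.5): dim=0.58, hot=0.86; AND[max(0, a+b−1)] → w = 0.44
R4 (z=54.0): bright=0.52 → w = 0.52
Weighted average = (0.05·41.0 + 0.00·23.0 + 0.44·15.5 + 0.52·54.0) / (0.05 + 0.00 + 0.44 + 0.52)
  = 36.9500 / 1.0100 = 36.58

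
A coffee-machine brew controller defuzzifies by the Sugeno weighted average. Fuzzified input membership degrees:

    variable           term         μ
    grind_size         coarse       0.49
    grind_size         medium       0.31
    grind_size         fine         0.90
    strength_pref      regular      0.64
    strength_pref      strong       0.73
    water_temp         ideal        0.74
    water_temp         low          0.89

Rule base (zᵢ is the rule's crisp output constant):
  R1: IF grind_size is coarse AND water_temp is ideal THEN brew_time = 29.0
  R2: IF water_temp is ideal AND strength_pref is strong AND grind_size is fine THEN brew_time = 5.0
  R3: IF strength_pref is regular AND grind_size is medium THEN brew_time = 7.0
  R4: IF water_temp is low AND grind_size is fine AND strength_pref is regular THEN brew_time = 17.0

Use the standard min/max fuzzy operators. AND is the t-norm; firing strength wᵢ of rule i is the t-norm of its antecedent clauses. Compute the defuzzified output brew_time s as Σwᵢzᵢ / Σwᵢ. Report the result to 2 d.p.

R1 (z=29.0): coarse=0.49, ideal=0.74; AND[min(a, b)] → w = 0.49
R2 (z=5.0): ideal=0.74, strong=0.73, fine=0.90; AND[min(a, b)] → w = 0.73
R3 (z=7.0): regular=0.64, medium=0.31; AND[min(a, b)] → w = 0.31
R4 (z=17.0): low=0.89, fine=0.90, regular=0.64; AND[min(a, b)] → w = 0.64
Weighted average = (0.49·29.0 + 0.73·5.0 + 0.31·7.0 + 0.64·17.0) / (0.49 + 0.73 + 0.31 + 0.64)
  = 30.9100 / 2.1700 = 14.24

14.24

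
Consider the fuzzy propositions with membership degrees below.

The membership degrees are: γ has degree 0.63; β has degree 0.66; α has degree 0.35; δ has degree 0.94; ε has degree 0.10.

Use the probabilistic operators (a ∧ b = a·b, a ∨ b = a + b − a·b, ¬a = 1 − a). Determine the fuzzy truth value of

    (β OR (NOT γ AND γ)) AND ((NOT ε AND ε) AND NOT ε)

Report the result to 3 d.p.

NOT γ = 1 − 0.6300 = 0.3700
NOT γ AND γ = a·b on (0.3700, 0.6300) = 0.2331
β OR (NOT γ AND γ) = a + b − a·b on (0.6600, 0.2331) = 0.7393
NOT ε = 1 − 0.1000 = 0.9000
NOT ε AND ε = a·b on (0.9000, 0.1000) = 0.0900
NOT ε = 1 − 0.1000 = 0.9000
(NOT ε AND ε) AND NOT ε = a·b on (0.0900, 0.9000) = 0.0810
(β OR (NOT γ AND γ)) AND ((NOT ε AND ε) AND NOT ε) = a·b on (0.7393, 0.0810) = 0.0599

0.060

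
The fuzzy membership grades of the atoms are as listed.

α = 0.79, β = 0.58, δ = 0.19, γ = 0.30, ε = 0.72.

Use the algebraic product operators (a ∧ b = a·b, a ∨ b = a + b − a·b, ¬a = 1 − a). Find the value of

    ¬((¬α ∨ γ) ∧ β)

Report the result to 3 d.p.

¬α = 1 − 0.7900 = 0.2100
¬α ∨ γ = a + b − a·b on (0.2100, 0.3000) = 0.4470
(¬α ∨ γ) ∧ β = a·b on (0.4470, 0.5800) = 0.2593
¬((¬α ∨ γ) ∧ β) = 1 − 0.2593 = 0.7407

0.741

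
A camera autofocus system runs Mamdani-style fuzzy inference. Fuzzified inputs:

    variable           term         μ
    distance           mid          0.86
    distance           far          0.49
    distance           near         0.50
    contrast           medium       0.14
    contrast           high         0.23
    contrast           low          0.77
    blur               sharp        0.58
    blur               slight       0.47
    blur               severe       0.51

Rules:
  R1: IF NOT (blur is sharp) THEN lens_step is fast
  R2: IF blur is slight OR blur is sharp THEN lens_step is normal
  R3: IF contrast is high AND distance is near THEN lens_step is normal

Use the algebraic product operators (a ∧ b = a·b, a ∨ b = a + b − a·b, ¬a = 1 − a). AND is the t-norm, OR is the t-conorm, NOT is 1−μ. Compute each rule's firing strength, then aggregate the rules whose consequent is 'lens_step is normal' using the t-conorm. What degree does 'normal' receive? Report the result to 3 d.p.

R1: ¬sharp=1−0.58=0.42 → w = 0.4200
R2: slight=0.47, sharp=0.58; OR[a + b − a·b] → w = 0.7774
R3: high=0.23, near=0.50; AND[a·b] → w = 0.1150
Rules with consequent 'normal': {R2, R3} → strengths 0.7774, 0.1150
Aggregate via t-conorm [a + b − a·b]: 0.8030

0.803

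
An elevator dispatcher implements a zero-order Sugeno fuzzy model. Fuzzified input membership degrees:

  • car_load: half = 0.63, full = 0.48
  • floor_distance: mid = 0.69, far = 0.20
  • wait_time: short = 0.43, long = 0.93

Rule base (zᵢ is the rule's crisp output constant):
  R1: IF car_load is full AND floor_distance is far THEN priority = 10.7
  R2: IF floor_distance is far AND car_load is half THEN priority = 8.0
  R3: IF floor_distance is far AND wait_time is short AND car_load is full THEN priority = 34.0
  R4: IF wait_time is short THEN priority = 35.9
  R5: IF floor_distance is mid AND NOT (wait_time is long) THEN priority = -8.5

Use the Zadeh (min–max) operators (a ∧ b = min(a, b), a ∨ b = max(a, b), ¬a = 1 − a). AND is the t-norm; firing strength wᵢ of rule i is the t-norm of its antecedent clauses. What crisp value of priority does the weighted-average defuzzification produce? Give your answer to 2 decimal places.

23.07

R1 (z=10.7): full=0.48, far=0.20; AND[min(a, b)] → w = 0.20
R2 (z=8.0): far=0.20, half=0.63; AND[min(a, b)] → w = 0.20
R3 (z=34.0): far=0.20, short=0.43, full=0.48; AND[min(a, b)] → w = 0.20
R4 (z=35.9): short=0.43 → w = 0.43
R5 (z=-8.5): mid=0.69, ¬long=1−0.93=0.07; AND[min(a, b)] → w = 0.07
Weighted average = (0.20·10.7 + 0.20·8.0 + 0.20·34.0 + 0.43·35.9 + 0.07·-8.5) / (0.20 + 0.20 + 0.20 + 0.43 + 0.07)
  = 25.3820 / 1.1000 = 23.07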